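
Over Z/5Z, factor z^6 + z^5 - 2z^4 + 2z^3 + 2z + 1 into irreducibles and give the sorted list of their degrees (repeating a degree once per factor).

Write h(z) = z^6 + z^5 - 2z^4 + 2z^3 + 2z + 1.
Roots in Z/5Z: h(0) = 1; h(1) = 0 → root; h(2) = 0 → root; h(3) = 1; h(4) = 0 → root.
Linear factors from roots: (z - 1), (z - 2), (z + 1).
Complete factorization: h(z) = (z - 2)·(z - 1)·(z + 1)^2·(z^2 + 2z - 2).
Factor degrees with multiplicity: 1 + 1 + 1 + 1 + 2 = 6.

1, 1, 1, 1, 2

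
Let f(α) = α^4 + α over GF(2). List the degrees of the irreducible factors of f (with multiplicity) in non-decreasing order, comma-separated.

1, 1, 2

Roots in GF(2): f(0) = 0 → root; f(1) = 0 → root.
Linear factors from roots: (α), (α + 1).
Complete factorization: f(α) = (α)·(α + 1)·(α^2 + α + 1).
Factor degrees with multiplicity: 1 + 1 + 2 = 4.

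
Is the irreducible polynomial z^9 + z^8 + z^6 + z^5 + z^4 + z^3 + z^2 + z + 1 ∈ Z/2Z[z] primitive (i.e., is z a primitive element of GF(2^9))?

Write f(z) = z^9 + z^8 + z^6 + z^5 + z^4 + z^3 + z^2 + z + 1.
|GF(2^9)^×| = 2^9 − 1 = 511. Prime factorization: 511 = 7·73.
f is primitive ⇔ z has order 511 in GF(2)[z]/(f), i.e. z^(511/q) ≠ 1 for each prime q | 511.
z^(73) mod f = z^8 + z^7 + z^6 + z^2 + z + 1.
z^(7) mod f = z^7.
None equal 1, so z has full order 511; f is primitive.

Yes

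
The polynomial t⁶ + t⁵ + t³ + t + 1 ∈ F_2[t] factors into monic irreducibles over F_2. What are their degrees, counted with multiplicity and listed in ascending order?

2, 2, 2

Write h(t) = t⁶ + t⁵ + t³ + t + 1.
Roots in F_2: h(0) = 1; h(1) = 1.
Complete factorization: h(t) = (t² + t + 1)^3.
Factor degrees with multiplicity: 2 + 2 + 2 = 6.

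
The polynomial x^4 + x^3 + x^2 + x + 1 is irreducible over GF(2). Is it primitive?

Write f(x) = x^4 + x^3 + x^2 + x + 1.
|GF(2^4)^×| = 2^4 − 1 = 15. Prime factorization: 15 = 3·5.
f is primitive ⇔ x has order 15 in GF(2)[x]/(f), i.e. x^(15/q) ≠ 1 for each prime q | 15.
x^(5) mod f = 1
x^(3) mod f = x^3.
Since x^(5) = 1, the order of x divides 5 < 15; not primitive.

No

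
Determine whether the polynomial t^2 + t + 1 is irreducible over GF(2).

Write h(t) = t^2 + t + 1.
Check for roots in GF(2): h(0) = 1; h(1) = 1.
No roots. A degree-2 polynomial over a field with no linear factor is irreducible.

Yes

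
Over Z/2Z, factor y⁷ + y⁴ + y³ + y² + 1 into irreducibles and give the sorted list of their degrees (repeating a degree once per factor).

7

Write g(y) = y⁷ + y⁴ + y³ + y² + 1.
Roots in Z/2Z: g(0) = 1; g(1) = 1.
Complete factorization: g(y) = (y⁷ + y⁴ + y³ + y² + 1).
Factor degrees with multiplicity: 7 = 7.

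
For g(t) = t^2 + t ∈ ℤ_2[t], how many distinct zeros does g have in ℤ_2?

Evaluate at each of the 2 elements of ℤ_2:
g(0) = 0 → root; g(1) = 0 → root.
Roots: {0, 1}.

2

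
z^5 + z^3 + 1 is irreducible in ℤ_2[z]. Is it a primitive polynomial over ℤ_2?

Write f(z) = z^5 + z^3 + 1.
|GF(2^5)^×| = 2^5 − 1 = 31. Prime factorization: 31 = 31.
f is primitive ⇔ z has order 31 in GF(2)[z]/(f), i.e. z^(31/q) ≠ 1 for each prime q | 31.
z^(1) mod f = z.
None equal 1, so z has full order 31; f is primitive.

Yes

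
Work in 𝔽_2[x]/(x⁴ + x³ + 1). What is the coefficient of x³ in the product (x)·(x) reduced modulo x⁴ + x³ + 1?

0

Multiply in 𝔽_2[x]: (x)·(x) = x².
Reduced: x².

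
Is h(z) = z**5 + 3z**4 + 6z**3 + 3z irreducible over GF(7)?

No

Check for roots in GF(7): h(0) = 0 → root; h(1) = 6; h(2) = 1; h(3) = 6; h(4) = 4; h(5) = 4; h(6) = 0 → root.
h(0) = 0, so (z) divides h(z); h is reducible.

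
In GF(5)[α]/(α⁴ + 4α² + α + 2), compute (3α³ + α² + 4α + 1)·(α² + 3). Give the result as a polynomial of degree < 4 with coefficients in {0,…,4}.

Multiply in GF(5)[α]: (3α³ + α² + 4α + 1)·(α² + 3) = 3α⁵ + α⁴ + 3α³ + 4α² + 2α + 3.
Reduce using α⁴ ≡ α² + 4α + 3 (mod α⁴ + 4α² + α + 2).
Reduced: α³ + 2α² + 1.

α^3 + 2α^2 + 1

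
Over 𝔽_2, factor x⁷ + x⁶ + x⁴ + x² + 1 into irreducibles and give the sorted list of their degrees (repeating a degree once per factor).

7

Write g(x) = x⁷ + x⁶ + x⁴ + x² + 1.
Roots in 𝔽_2: g(0) = 1; g(1) = 1.
Complete factorization: g(x) = (x⁷ + x⁶ + x⁴ + x² + 1).
Factor degrees with multiplicity: 7 = 7.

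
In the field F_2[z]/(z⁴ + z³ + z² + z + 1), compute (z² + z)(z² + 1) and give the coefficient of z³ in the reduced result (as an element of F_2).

0

Multiply in F_2[z]: (z² + z)·(z² + 1) = z⁴ + z³ + z² + z.
Reduce using z⁴ ≡ z³ + z² + z + 1 (mod z⁴ + z³ + z² + z + 1).
Reduced: 1.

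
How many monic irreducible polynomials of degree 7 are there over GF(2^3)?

299592

x^(8^7) − x is the product of all monic irreducibles of degree dividing 7; Möbius inversion gives N = (1/7) Σ μ(7/d)·8^d.
Divisors of 7: 1, 7; μ(7/d) for each: -1, 1.
Σ = − 8^1 + 8^7 = 2097144.
N = 2097144/7 = 299592.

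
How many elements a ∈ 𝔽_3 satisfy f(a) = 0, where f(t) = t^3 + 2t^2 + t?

Evaluate at each of the 3 elements of 𝔽_3:
f(0) = 0 → root; f(1) = 1; f(2) = 0 → root.
Roots: {0, 2}.

2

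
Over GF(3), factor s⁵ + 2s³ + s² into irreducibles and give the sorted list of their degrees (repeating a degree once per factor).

1, 1, 3

Write f(s) = s⁵ + 2s³ + s².
Roots in GF(3): f(0) = 0 → root; f(1) = 1; f(2) = 1.
Linear factors from roots: (s).
Complete factorization: f(s) = (s)^2·(s³ + 2s + 1).
Factor degrees with multiplicity: 1 + 1 + 3 = 5.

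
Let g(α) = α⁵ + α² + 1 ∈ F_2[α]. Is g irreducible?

Yes

Check for roots in F_2: g(0) = 1; g(1) = 1.
No roots, so no linear factors.
Monic irreducibles of degree 2 over GF(2): α² + α + 1.
None of them divide g (all give nonzero remainder).
No irreducible factor of degree ≤ 2 exists, so g is irreducible over GF(2).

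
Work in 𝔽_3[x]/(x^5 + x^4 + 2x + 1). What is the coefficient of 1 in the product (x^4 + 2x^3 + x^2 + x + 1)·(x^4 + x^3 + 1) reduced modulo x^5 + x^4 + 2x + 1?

Multiply in 𝔽_3[x]: (x^4 + 2x^3 + x^2 + x + 1)·(x^4 + x^3 + 1) = x^8 + 2x^5 + x^2 + x + 1.
Reduce using x^5 ≡ 2x^4 + x + 2 (mod x^5 + x^4 + 2x + 1).
Reduced: x^3 + x.

0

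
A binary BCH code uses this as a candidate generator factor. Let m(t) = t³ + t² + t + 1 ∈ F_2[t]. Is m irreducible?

Check for roots in F_2: m(0) = 1; m(1) = 0 → root.
m(1) = 0, so (t − 1) divides m(t); m is reducible.

No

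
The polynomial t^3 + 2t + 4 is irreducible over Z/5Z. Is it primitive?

Write f(t) = t^3 + 2t + 4.
|GF(5^3)^×| = 5^3 − 1 = 124. Prime factorization: 124 = 2^2·31.
f is primitive ⇔ t has order 124 in GF(5)[t]/(f), i.e. t^(124/q) ≠ 1 for each prime q | 124.
t^(62) mod f = 1
t^(4) mod f = 3t^2 + t.
Since t^(62) = 1, the order of t divides 62 < 124; not primitive.

No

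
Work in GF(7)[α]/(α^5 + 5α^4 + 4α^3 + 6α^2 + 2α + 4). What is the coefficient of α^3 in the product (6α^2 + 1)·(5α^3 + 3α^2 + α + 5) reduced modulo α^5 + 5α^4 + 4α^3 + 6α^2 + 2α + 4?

Multiply in GF(7)[α]: (6α^2 + 1)·(5α^3 + 3α^2 + α + 5) = 2α^5 + 4α^4 + 4α^3 + 5α^2 + α + 5.
Reduce using α^5 ≡ 2α^4 + 3α^3 + α^2 + 5α + 3 (mod α^5 + 5α^4 + 4α^3 + 6α^2 + 2α + 4).
Reduced: α^4 + 3α^3 + 4α + 4.

3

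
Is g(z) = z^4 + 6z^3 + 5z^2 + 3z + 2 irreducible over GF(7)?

Yes

Check for roots in GF(7): g(0) = 2; g(1) = 3; g(2) = 1; g(3) = 5; g(4) = 6; g(5) = 5; g(6) = 6.
No roots, so no linear factors.
Degree-2 irreducible divisors: test the 21 monic irreducibles of degree 2 over GF(7).
None of them divide g (all give nonzero remainder).
No irreducible factor of degree ≤ 2 exists, so g is irreducible over GF(7).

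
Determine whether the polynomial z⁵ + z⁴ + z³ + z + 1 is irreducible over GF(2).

Yes

Write P(z) = z⁵ + z⁴ + z³ + z + 1.
Check for roots in GF(2): P(0) = 1; P(1) = 1.
No roots, so no linear factors.
Monic irreducibles of degree 2 over GF(2): z² + z + 1.
None of them divide P (all give nonzero remainder).
No irreducible factor of degree ≤ 2 exists, so P is irreducible over GF(2).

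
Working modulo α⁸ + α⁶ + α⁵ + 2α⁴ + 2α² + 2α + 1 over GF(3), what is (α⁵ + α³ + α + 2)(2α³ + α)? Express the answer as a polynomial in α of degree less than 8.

Multiply in GF(3)[α]: (α⁵ + α³ + α + 2)·(2α³ + α) = 2α⁸ + α³ + α² + 2α.
Reduce using α⁸ ≡ 2α⁶ + 2α⁵ + α⁴ + α² + α + 2 (mod α⁸ + α⁶ + α⁵ + 2α⁴ + 2α² + 2α + 1).
Reduced: α⁶ + α⁵ + 2α⁴ + α³ + α + 1.

α^6 + α^5 + 2α^4 + α^3 + α + 1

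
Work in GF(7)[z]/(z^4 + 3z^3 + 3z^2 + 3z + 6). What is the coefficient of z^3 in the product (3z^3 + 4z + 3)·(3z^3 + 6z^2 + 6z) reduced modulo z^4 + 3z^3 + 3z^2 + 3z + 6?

Multiply in GF(7)[z]: (3z^3 + 4z + 3)·(3z^3 + 6z^2 + 6z) = 2z^6 + 4z^5 + 2z^4 + 5z^3 + 4z.
Reduce using z^4 ≡ 4z^3 + 4z^2 + 4z + 1 (mod z^4 + 3z^3 + 3z^2 + 3z + 6).
Reduced: 6z^3 + 2z^2 + 3z + 2.

6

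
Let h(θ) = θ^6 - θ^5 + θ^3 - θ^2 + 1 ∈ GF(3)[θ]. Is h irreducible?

Check for roots in GF(3): h(0) = 1; h(1) = 1; h(2) = 1.
No roots, so no linear factors.
Monic irreducibles of degree 2 over GF(3): θ^2 + 1, θ^2 + θ - 1, θ^2 - θ - 1.
None of them divide h (all give nonzero remainder).
Degree-3 irreducible divisors: test the 8 monic irreducibles of degree 3 over GF(3).
None of them divide h (all give nonzero remainder).
No irreducible factor of degree ≤ 3 exists, so h is irreducible over GF(3).

Yes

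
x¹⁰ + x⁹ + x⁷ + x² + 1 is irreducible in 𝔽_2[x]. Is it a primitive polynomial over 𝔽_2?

No

Write f(x) = x¹⁰ + x⁹ + x⁷ + x² + 1.
|GF(2^10)^×| = 2^10 − 1 = 1023. Prime factorization: 1023 = 3·11·31.
f is primitive ⇔ x has order 1023 in GF(2)[x]/(f), i.e. x^(1023/q) ≠ 1 for each prime q | 1023.
x^(341) mod f = x⁸ + x⁵.
x^(93) mod f = 1
x^(33) mod f = x⁹ + 1.
Since x^(93) = 1, the order of x divides 93 < 1023; not primitive.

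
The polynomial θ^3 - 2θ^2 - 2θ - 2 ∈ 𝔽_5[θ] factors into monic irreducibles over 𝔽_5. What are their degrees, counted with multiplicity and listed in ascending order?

1, 2

Write h(θ) = θ^3 - 2θ^2 - 2θ - 2.
Roots in 𝔽_5: h(0) = 3; h(1) = 0 → root; h(2) = 4; h(3) = 1; h(4) = 2.
Linear factors from roots: (θ - 1).
Complete factorization: h(θ) = (θ - 1)·(θ^2 - θ + 2).
Factor degrees with multiplicity: 1 + 2 = 3.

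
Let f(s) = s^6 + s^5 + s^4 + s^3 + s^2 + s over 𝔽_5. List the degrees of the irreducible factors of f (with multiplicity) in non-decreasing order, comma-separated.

1, 1, 2, 2

Roots in 𝔽_5: f(0) = 0 → root; f(1) = 1; f(2) = 1; f(3) = 2; f(4) = 0 → root.
Linear factors from roots: (s), (s + 1).
Complete factorization: f(s) = (s)·(s + 1)·(s^2 + s + 1)·(s^2 + 4s + 1).
Factor degrees with multiplicity: 1 + 1 + 2 + 2 = 6.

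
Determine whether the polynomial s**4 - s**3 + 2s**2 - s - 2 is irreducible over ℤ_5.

Write m(s) = s**4 - s**3 + 2s**2 - s - 2.
Check for roots in ℤ_5: m(0) = 3; m(1) = 4; m(2) = 2; m(3) = 2; m(4) = 3.
No roots, so no linear factors.
Degree-2 irreducible divisors: test the 10 monic irreducibles of degree 2 over GF(5).
None of them divide m (all give nonzero remainder).
No irreducible factor of degree ≤ 2 exists, so m is irreducible over GF(5).

Yes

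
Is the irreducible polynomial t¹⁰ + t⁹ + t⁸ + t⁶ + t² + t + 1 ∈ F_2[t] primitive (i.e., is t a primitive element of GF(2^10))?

Write f(t) = t¹⁰ + t⁹ + t⁸ + t⁶ + t² + t + 1.
|GF(2^10)^×| = 2^10 − 1 = 1023. Prime factorization: 1023 = 3·11·31.
f is primitive ⇔ t has order 1023 in GF(2)[t]/(f), i.e. t^(1023/q) ≠ 1 for each prime q | 1023.
t^(341) mod f = t⁹ + t⁶ + t⁵ + t³ + t² + t + 1.
t^(93) mod f = t⁸ + t⁵ + t⁴ + t².
t^(33) mod f = t⁸ + t⁶ + t⁵ + t³ + t².
None equal 1, so t has full order 1023; f is primitive.

Yes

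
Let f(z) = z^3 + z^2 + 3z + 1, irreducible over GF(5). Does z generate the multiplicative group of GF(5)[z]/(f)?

|GF(5^3)^×| = 5^3 − 1 = 124. Prime factorization: 124 = 2^2·31.
f is primitive ⇔ z has order 124 in GF(5)[z]/(f), i.e. z^(124/q) ≠ 1 for each prime q | 124.
z^(62) mod f = 1
z^(4) mod f = 3z^2 + 2z + 1.
Since z^(62) = 1, the order of z divides 62 < 124; not primitive.

No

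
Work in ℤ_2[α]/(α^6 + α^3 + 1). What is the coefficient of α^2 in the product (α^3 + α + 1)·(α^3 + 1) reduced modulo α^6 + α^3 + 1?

0

Multiply in ℤ_2[α]: (α^3 + α + 1)·(α^3 + 1) = α^6 + α^4 + α + 1.
Reduce using α^6 ≡ α^3 + 1 (mod α^6 + α^3 + 1).
Reduced: α^4 + α^3 + α.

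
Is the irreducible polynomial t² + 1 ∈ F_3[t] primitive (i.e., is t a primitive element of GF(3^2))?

Write f(t) = t² + 1.
|GF(3^2)^×| = 3^2 − 1 = 8. Prime factorization: 8 = 2^3.
f is primitive ⇔ t has order 8 in GF(3)[t]/(f), i.e. t^(8/q) ≠ 1 for each prime q | 8.
t^(4) mod f = 1
Since t^(4) = 1, the order of t divides 4 < 8; not primitive.

No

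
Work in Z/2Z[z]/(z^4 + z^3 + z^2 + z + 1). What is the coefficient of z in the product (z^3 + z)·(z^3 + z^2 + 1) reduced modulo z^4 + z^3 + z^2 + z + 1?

1

Multiply in Z/2Z[z]: (z^3 + z)·(z^3 + z^2 + 1) = z^6 + z^5 + z^4 + z.
Reduce using z^4 ≡ z^3 + z^2 + z + 1 (mod z^4 + z^3 + z^2 + z + 1).
Reduced: z^3 + z^2 + z.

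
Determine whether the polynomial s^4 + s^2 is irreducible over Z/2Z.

Write f(s) = s^4 + s^2.
Check for roots in Z/2Z: f(0) = 0 → root; f(1) = 0 → root.
f(0) = 0, so (s) divides f(s); f is reducible.

No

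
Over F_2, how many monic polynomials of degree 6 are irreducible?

By the necklace-counting formula, N_2(6) = (1/6) Σ_{d|6} μ(6/d)·2^d.
Divisors of 6: 1, 2, 3, 6; μ(6/d) for each: 1, -1, -1, 1.
Σ = 2^1 − 2^2 − 2^3 + 2^6 = 54.
N = 54/6 = 9.

9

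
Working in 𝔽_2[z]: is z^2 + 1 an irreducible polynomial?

No

Write P(z) = z^2 + 1.
Check for roots in 𝔽_2: P(0) = 1; P(1) = 0 → root.
P(1) = 0, so (z − 1) divides P(z); P is reducible.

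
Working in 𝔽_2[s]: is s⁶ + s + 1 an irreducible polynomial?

Yes

Write m(s) = s⁶ + s + 1.
Check for roots in 𝔽_2: m(0) = 1; m(1) = 1.
No roots, so no linear factors.
Monic irreducibles of degree 2 over GF(2): s² + s + 1.
None of them divide m (all give nonzero remainder).
Monic irreducibles of degree 3 over GF(2): s³ + s + 1, s³ + s² + 1.
None of them divide m (all give nonzero remainder).
No irreducible factor of degree ≤ 3 exists, so m is irreducible over GF(2).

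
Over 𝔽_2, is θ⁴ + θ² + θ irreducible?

Write P(θ) = θ⁴ + θ² + θ.
Check for roots in 𝔽_2: P(0) = 0 → root; P(1) = 1.
P(0) = 0, so (θ) divides P(θ); P is reducible.

No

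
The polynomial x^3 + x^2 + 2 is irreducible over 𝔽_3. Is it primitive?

Write f(x) = x^3 + x^2 + 2.
|GF(3^3)^×| = 3^3 − 1 = 26. Prime factorization: 26 = 2·13.
f is primitive ⇔ x has order 26 in GF(3)[x]/(f), i.e. x^(26/q) ≠ 1 for each prime q | 26.
x^(13) mod f = 1
x^(2) mod f = x^2.
Since x^(13) = 1, the order of x divides 13 < 26; not primitive.

No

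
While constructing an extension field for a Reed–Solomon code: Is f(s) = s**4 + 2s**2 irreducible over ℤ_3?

Check for roots in ℤ_3: f(0) = 0 → root; f(1) = 0 → root; f(2) = 0 → root.
f(0) = 0, so (s) divides f(s); f is reducible.

No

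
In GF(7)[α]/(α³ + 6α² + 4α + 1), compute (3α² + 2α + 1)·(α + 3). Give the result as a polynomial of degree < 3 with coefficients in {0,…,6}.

Multiply in GF(7)[α]: (3α² + 2α + 1)·(α + 3) = 3α³ + 4α² + 3.
Reduce using α³ ≡ α² + 3α + 6 (mod α³ + 6α² + 4α + 1).
Reduced: 2α.

2α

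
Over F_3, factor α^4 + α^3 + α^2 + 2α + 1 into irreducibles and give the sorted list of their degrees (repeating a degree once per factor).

1, 1, 2

Write g(α) = α^4 + α^3 + α^2 + 2α + 1.
Roots in F_3: g(0) = 1; g(1) = 0 → root; g(2) = 0 → root.
Linear factors from roots: (α + 2), (α + 1).
Complete factorization: g(α) = (α + 1)·(α + 2)·(α^2 + α + 2).
Factor degrees with multiplicity: 1 + 1 + 2 = 4.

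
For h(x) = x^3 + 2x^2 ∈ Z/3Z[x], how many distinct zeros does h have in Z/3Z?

2

Evaluate at each of the 3 elements of Z/3Z:
h(0) = 0 → root; h(1) = 0 → root; h(2) = 1.
Roots: {0, 1}.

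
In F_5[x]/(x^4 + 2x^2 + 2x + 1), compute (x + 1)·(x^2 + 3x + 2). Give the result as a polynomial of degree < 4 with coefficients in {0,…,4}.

Multiply in F_5[x]: (x + 1)·(x^2 + 3x + 2) = x^3 + 4x^2 + 2.
Reduced: x^3 + 4x^2 + 2.

x^3 + 4x^2 + 2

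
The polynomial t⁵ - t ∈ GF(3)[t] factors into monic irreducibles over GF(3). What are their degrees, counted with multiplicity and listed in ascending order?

1, 1, 1, 2

Write h(t) = t⁵ - t.
Roots in GF(3): h(0) = 0 → root; h(1) = 0 → root; h(2) = 0 → root.
Linear factors from roots: (t), (t - 1), (t + 1).
Complete factorization: h(t) = (t)·(t + 1)·(t - 1)·(t² + 1).
Factor degrees with multiplicity: 1 + 1 + 1 + 2 = 5.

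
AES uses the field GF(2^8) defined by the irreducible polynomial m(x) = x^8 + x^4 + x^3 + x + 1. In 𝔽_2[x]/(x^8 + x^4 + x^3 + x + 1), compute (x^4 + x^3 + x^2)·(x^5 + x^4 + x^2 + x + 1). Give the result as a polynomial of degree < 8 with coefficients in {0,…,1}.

Multiply in 𝔽_2[x]: (x^4 + x^3 + x^2)·(x^5 + x^4 + x^2 + x + 1) = x^9 + x^4 + x^2.
Reduce using x^8 ≡ x^4 + x^3 + x + 1 (mod x^8 + x^4 + x^3 + x + 1).
Reduced: x^5 + x.

x^5 + x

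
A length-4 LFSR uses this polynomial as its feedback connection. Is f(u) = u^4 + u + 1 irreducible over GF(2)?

Check for roots in GF(2): f(0) = 1; f(1) = 1.
No roots, so no linear factors.
Monic irreducibles of degree 2 over GF(2): u^2 + u + 1.
None of them divide f (all give nonzero remainder).
No irreducible factor of degree ≤ 2 exists, so f is irreducible over GF(2).

Yes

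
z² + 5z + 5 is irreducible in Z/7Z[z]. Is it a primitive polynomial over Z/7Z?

Yes

Write f(z) = z² + 5z + 5.
|GF(7^2)^×| = 7^2 − 1 = 48. Prime factorization: 48 = 2^4·3.
f is primitive ⇔ z has order 48 in GF(7)[z]/(f), i.e. z^(48/q) ≠ 1 for each prime q | 48.
z^(24) mod f = 6.
z^(16) mod f = 4.
None equal 1, so z has full order 48; f is primitive.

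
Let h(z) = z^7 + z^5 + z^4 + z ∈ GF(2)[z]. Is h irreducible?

No

Check for roots in GF(2): h(0) = 0 → root; h(1) = 0 → root.
h(0) = 0, so (z) divides h(z); h is reducible.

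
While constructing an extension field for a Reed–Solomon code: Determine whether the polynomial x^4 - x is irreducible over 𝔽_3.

No

Write f(x) = x^4 - x.
Check for roots in 𝔽_3: f(0) = 0 → root; f(1) = 0 → root; f(2) = 2.
f(0) = 0, so (x) divides f(x); f is reducible.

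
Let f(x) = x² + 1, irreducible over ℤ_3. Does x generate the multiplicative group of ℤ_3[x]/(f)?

|GF(3^2)^×| = 3^2 − 1 = 8. Prime factorization: 8 = 2^3.
f is primitive ⇔ x has order 8 in GF(3)[x]/(f), i.e. x^(8/q) ≠ 1 for each prime q | 8.
x^(4) mod f = 1
Since x^(4) = 1, the order of x divides 4 < 8; not primitive.

No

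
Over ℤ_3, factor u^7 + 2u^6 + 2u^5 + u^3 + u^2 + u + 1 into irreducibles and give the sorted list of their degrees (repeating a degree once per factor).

Write g(u) = u^7 + 2u^6 + 2u^5 + u^3 + u^2 + u + 1.
Roots in ℤ_3: g(0) = 1; g(1) = 0 → root; g(2) = 2.
Linear factors from roots: (u + 2).
Complete factorization: g(u) = (u + 2)·(u^2 + u + 2)·(u^4 + 2u^3 + u^2 + 1).
Factor degrees with multiplicity: 1 + 2 + 4 = 7.

1, 2, 4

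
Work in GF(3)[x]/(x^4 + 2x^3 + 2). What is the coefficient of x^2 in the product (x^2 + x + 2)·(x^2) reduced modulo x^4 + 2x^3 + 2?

2

Multiply in GF(3)[x]: (x^2 + x + 2)·(x^2) = x^4 + x^3 + 2x^2.
Reduce using x^4 ≡ x^3 + 1 (mod x^4 + 2x^3 + 2).
Reduced: 2x^3 + 2x^2 + 1.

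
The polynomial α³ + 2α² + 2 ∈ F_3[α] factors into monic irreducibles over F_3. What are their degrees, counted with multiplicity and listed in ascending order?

Write f(α) = α³ + 2α² + 2.
Roots in F_3: f(0) = 2; f(1) = 2; f(2) = 0 → root.
Linear factors from roots: (α + 1).
Complete factorization: f(α) = (α + 1)·(α² + α + 2).
Factor degrees with multiplicity: 1 + 2 = 3.

1, 2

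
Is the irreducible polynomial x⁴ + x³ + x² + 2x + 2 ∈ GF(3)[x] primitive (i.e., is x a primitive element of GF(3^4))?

Write f(x) = x⁴ + x³ + x² + 2x + 2.
|GF(3^4)^×| = 3^4 − 1 = 80. Prime factorization: 80 = 2^4·5.
f is primitive ⇔ x has order 80 in GF(3)[x]/(f), i.e. x^(80/q) ≠ 1 for each prime q | 80.
x^(40) mod f = 2.
x^(16) mod f = 2x³ + 1.
None equal 1, so x has full order 80; f is primitive.

Yes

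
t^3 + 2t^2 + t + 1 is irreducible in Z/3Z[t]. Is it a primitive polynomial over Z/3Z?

Yes

Write f(t) = t^3 + 2t^2 + t + 1.
|GF(3^3)^×| = 3^3 − 1 = 26. Prime factorization: 26 = 2·13.
f is primitive ⇔ t has order 26 in GF(3)[t]/(f), i.e. t^(26/q) ≠ 1 for each prime q | 26.
t^(13) mod f = 2.
t^(2) mod f = t^2.
None equal 1, so t has full order 26; f is primitive.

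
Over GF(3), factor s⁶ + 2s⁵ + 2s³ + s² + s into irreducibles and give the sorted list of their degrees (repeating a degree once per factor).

Write g(s) = s⁶ + 2s⁵ + 2s³ + s² + s.
Roots in GF(3): g(0) = 0 → root; g(1) = 1; g(2) = 0 → root.
Linear factors from roots: (s), (s + 1).
Complete factorization: g(s) = (s)·(s + 1)^2·(s³ + 2s + 1).
Factor degrees with multiplicity: 1 + 1 + 1 + 3 = 6.

1, 1, 1, 3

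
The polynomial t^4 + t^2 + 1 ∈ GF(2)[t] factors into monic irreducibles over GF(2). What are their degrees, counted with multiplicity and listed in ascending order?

2, 2

Write f(t) = t^4 + t^2 + 1.
Roots in GF(2): f(0) = 1; f(1) = 1.
Complete factorization: f(t) = (t^2 + t + 1)^2.
Factor degrees with multiplicity: 2 + 2 = 4.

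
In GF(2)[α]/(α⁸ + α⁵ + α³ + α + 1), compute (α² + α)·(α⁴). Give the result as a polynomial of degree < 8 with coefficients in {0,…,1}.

Multiply in GF(2)[α]: (α² + α)·(α⁴) = α⁶ + α⁵.
Reduced: α⁶ + α⁵.

α^6 + α^5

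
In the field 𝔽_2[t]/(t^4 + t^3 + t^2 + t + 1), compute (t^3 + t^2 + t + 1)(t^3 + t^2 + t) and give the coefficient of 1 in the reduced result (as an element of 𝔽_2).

1

Multiply in 𝔽_2[t]: (t^3 + t^2 + t + 1)·(t^3 + t^2 + t) = t^6 + t^4 + t^3 + t.
Reduce using t^4 ≡ t^3 + t^2 + t + 1 (mod t^4 + t^3 + t^2 + t + 1).
Reduced: t^2 + t + 1.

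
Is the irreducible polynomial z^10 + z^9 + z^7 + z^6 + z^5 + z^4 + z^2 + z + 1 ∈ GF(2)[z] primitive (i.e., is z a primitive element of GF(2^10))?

No

Write f(z) = z^10 + z^9 + z^7 + z^6 + z^5 + z^4 + z^2 + z + 1.
|GF(2^10)^×| = 2^10 − 1 = 1023. Prime factorization: 1023 = 3·11·31.
f is primitive ⇔ z has order 1023 in GF(2)[z]/(f), i.e. z^(1023/q) ≠ 1 for each prime q | 1023.
z^(341) mod f = 1
z^(93) mod f = z^9 + z^6 + z^4 + z^3 + z^2 + z + 1.
z^(33) mod f = z^9 + z^4 + z.
Since z^(341) = 1, the order of z divides 341 < 1023; not primitive.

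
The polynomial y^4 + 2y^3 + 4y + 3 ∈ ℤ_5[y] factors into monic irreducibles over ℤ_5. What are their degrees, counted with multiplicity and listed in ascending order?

Write f(y) = y^4 + 2y^3 + 4y + 3.
Roots in ℤ_5: f(0) = 3; f(1) = 0 → root; f(2) = 3; f(3) = 0 → root; f(4) = 3.
Linear factors from roots: (y + 4), (y + 2).
Complete factorization: f(y) = (y + 2)·(y + 4)·(y^2 + y + 1).
Factor degrees with multiplicity: 1 + 1 + 2 = 4.

1, 1, 2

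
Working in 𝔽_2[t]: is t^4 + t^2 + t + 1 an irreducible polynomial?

No

Write P(t) = t^4 + t^2 + t + 1.
Check for roots in 𝔽_2: P(0) = 1; P(1) = 0 → root.
P(1) = 0, so (t − 1) divides P(t); P is reducible.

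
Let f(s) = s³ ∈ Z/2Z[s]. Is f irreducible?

No

Check for roots in Z/2Z: f(0) = 0 → root; f(1) = 1.
f(0) = 0, so (s) divides f(s); f is reducible.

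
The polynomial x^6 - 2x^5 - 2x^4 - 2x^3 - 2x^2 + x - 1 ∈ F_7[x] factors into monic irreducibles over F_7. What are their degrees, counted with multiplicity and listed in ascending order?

1, 1, 1, 1, 2

Write h(x) = x^6 - 2x^5 - 2x^4 - 2x^3 - 2x^2 + x - 1.
Linear factors from roots: (x - 1), (x + 3).
Complete factorization: h(x) = (x + 3)^2·(x - 1)^2·(x^2 + x + 3).
Factor degrees with multiplicity: 1 + 1 + 1 + 1 + 2 = 6.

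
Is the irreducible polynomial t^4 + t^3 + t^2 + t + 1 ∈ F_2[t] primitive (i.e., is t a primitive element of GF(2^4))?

No

Write f(t) = t^4 + t^3 + t^2 + t + 1.
|GF(2^4)^×| = 2^4 − 1 = 15. Prime factorization: 15 = 3·5.
f is primitive ⇔ t has order 15 in GF(2)[t]/(f), i.e. t^(15/q) ≠ 1 for each prime q | 15.
t^(5) mod f = 1
t^(3) mod f = t^3.
Since t^(5) = 1, the order of t divides 5 < 15; not primitive.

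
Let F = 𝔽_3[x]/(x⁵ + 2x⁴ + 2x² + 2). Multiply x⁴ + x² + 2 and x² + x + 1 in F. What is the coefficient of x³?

2

Multiply in 𝔽_3[x]: (x⁴ + x² + 2)·(x² + x + 1) = x⁶ + x⁵ + 2x⁴ + x³ + 2x + 2.
Reduce using x⁵ ≡ x⁴ + x² + 1 (mod x⁵ + 2x⁴ + 2x² + 2).
Reduced: x⁴ + 2x³ + 2x² + 1.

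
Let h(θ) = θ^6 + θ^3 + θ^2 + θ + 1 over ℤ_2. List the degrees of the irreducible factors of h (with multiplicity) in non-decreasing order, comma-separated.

Roots in ℤ_2: h(0) = 1; h(1) = 1.
Complete factorization: h(θ) = (θ^2 + θ + 1)·(θ^4 + θ^3 + 1).
Factor degrees with multiplicity: 2 + 4 = 6.

2, 4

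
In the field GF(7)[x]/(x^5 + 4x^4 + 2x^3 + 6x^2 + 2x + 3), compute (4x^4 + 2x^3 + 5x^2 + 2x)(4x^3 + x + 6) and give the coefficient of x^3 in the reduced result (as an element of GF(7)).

1

Multiply in GF(7)[x]: (4x^4 + 2x^3 + 5x^2 + 2x)·(4x^3 + x + 6) = 2x^7 + x^6 + 3x^5 + 6x^4 + 3x^3 + 4x^2 + 5x.
Reduce using x^5 ≡ 3x^4 + 5x^3 + x^2 + 5x + 4 (mod x^5 + 4x^4 + 2x^3 + 6x^2 + 2x + 3).
Reduced: 5x^4 + x^3 + 4x^2 + 3.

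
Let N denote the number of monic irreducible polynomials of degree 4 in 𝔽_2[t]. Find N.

3

The number of monic irreducibles of degree 4 over GF(2) is (1/4)·Σ_{d∣4} μ(4/d) 2^d.
Divisors of 4: 1, 2, 4; μ(4/d) for each: 0, -1, 1.
Σ = − 2^2 + 2^4 = 12.
N = 12/4 = 3.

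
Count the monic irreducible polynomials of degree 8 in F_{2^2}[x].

Gauss's count: N_{4}(8) = (1/8) Σ_{d|8} μ(8/d)·4^d.
Divisors of 8: 1, 2, 4, 8; μ(8/d) for each: 0, 0, -1, 1.
Σ = − 4^4 + 4^8 = 65280.
N = 65280/8 = 8160.

8160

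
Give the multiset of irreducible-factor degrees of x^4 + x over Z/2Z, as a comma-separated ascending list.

1, 1, 2

Write g(x) = x^4 + x.
Roots in Z/2Z: g(0) = 0 → root; g(1) = 0 → root.
Linear factors from roots: (x), (x + 1).
Complete factorization: g(x) = (x)·(x + 1)·(x^2 + x + 1).
Factor degrees with multiplicity: 1 + 1 + 2 = 4.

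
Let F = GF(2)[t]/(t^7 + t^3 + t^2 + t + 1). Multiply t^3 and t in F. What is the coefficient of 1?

0

Multiply in GF(2)[t]: (t^3)·(t) = t^4.
Reduced: t^4.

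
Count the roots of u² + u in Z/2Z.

2

Write P(u) = u² + u.
Evaluate at each of the 2 elements of Z/2Z:
P(0) = 0 → root; P(1) = 0 → root.
Roots: {0, 1}.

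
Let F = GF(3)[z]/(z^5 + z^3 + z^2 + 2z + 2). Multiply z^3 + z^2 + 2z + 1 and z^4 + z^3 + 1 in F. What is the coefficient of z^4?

0

Multiply in GF(3)[z]: (z^3 + z^2 + 2z + 1)·(z^4 + z^3 + 1) = z^7 + 2z^6 + 2z^3 + z^2 + 2z + 1.
Reduce using z^5 ≡ 2z^3 + 2z^2 + z + 1 (mod z^5 + z^3 + z^2 + 2z + 2).
Reduced: 2z^3 + 2z^2.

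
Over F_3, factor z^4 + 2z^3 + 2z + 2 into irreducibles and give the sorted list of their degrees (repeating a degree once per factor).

2, 2

Write g(z) = z^4 + 2z^3 + 2z + 2.
Roots in F_3: g(0) = 2; g(1) = 1; g(2) = 2.
Complete factorization: g(z) = (z^2 + 1)·(z^2 + 2z + 2).
Factor degrees with multiplicity: 2 + 2 = 4.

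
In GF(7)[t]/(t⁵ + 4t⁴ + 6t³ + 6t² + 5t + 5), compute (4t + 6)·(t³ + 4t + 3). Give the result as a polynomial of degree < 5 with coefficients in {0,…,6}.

Multiply in GF(7)[t]: (4t + 6)·(t³ + 4t + 3) = 4t⁴ + 6t³ + 2t² + t + 4.
Reduced: 4t⁴ + 6t³ + 2t² + t + 4.

4t^4 + 6t^3 + 2t^2 + t + 4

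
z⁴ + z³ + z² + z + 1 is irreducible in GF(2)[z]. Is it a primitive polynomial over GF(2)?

No

Write f(z) = z⁴ + z³ + z² + z + 1.
|GF(2^4)^×| = 2^4 − 1 = 15. Prime factorization: 15 = 3·5.
f is primitive ⇔ z has order 15 in GF(2)[z]/(f), i.e. z^(15/q) ≠ 1 for each prime q | 15.
z^(5) mod f = 1
z^(3) mod f = z³.
Since z^(5) = 1, the order of z divides 5 < 15; not primitive.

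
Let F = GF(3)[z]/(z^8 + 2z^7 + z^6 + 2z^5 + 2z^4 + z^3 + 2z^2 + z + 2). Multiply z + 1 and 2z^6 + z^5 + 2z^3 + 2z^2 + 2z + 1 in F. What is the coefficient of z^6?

0

Multiply in GF(3)[z]: (z + 1)·(2z^6 + z^5 + 2z^3 + 2z^2 + 2z + 1) = 2z^7 + z^5 + 2z^4 + z^3 + z^2 + 1.
Reduced: 2z^7 + z^5 + 2z^4 + z^3 + z^2 + 1.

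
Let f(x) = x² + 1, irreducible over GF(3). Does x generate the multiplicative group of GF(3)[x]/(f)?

No

|GF(3^2)^×| = 3^2 − 1 = 8. Prime factorization: 8 = 2^3.
f is primitive ⇔ x has order 8 in GF(3)[x]/(f), i.e. x^(8/q) ≠ 1 for each prime q | 8.
x^(4) mod f = 1
Since x^(4) = 1, the order of x divides 4 < 8; not primitive.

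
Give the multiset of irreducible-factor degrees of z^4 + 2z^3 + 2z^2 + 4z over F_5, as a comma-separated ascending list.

1, 1, 2

Write g(z) = z^4 + 2z^3 + 2z^2 + 4z.
Roots in F_5: g(0) = 0 → root; g(1) = 4; g(2) = 3; g(3) = 0 → root; g(4) = 2.
Linear factors from roots: (z), (z + 2).
Complete factorization: g(z) = (z)·(z + 2)·(z^2 + 2).
Factor degrees with multiplicity: 1 + 1 + 2 = 4.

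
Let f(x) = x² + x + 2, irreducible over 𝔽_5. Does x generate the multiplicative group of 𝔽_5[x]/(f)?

Yes

|GF(5^2)^×| = 5^2 − 1 = 24. Prime factorization: 24 = 2^3·3.
f is primitive ⇔ x has order 24 in GF(5)[x]/(f), i.e. x^(24/q) ≠ 1 for each prime q | 24.
x^(12) mod f = 4.
x^(8) mod f = 3x + 1.
None equal 1, so x has full order 24; f is primitive.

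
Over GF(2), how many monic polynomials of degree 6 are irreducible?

9

By the necklace-counting formula, N_2(6) = (1/6) Σ_{d|6} μ(6/d)·2^d.
Divisors of 6: 1, 2, 3, 6; μ(6/d) for each: 1, -1, -1, 1.
Σ = 2^1 − 2^2 − 2^3 + 2^6 = 54.
N = 54/6 = 9.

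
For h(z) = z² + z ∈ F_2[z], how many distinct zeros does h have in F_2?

Evaluate at each of the 2 elements of F_2:
h(0) = 0 → root; h(1) = 0 → root.
Roots: {0, 1}.

2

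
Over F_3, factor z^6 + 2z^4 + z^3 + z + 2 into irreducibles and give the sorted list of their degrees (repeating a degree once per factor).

1, 2, 3

Write g(z) = z^6 + 2z^4 + z^3 + z + 2.
Roots in F_3: g(0) = 2; g(1) = 1; g(2) = 0 → root.
Linear factors from roots: (z + 1).
Complete factorization: g(z) = (z + 1)·(z^2 + 1)·(z^3 + 2z^2 + 2z + 2).
Factor degrees with multiplicity: 1 + 2 + 3 = 6.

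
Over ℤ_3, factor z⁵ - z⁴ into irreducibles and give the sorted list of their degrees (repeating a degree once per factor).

Write h(z) = z⁵ - z⁴.
Roots in ℤ_3: h(0) = 0 → root; h(1) = 0 → root; h(2) = 1.
Linear factors from roots: (z), (z - 1).
Complete factorization: h(z) = (z - 1)·(z)^4.
Factor degrees with multiplicity: 1 + 1 + 1 + 1 + 1 = 5.

1, 1, 1, 1, 1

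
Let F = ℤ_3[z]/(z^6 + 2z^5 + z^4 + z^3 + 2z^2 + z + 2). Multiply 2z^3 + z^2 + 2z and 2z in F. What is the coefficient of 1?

0

Multiply in ℤ_3[z]: (2z^3 + z^2 + 2z)·(2z) = z^4 + 2z^3 + z^2.
Reduced: z^4 + 2z^3 + z^2.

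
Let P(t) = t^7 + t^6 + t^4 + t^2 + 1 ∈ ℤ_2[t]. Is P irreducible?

Yes

Check for roots in ℤ_2: P(0) = 1; P(1) = 1.
No roots, so no linear factors.
Monic irreducibles of degree 2 over GF(2): t^2 + t + 1.
None of them divide P (all give nonzero remainder).
Monic irreducibles of degree 3 over GF(2): t^3 + t + 1, t^3 + t^2 + 1.
None of them divide P (all give nonzero remainder).
No irreducible factor of degree ≤ 3 exists, so P is irreducible over GF(2).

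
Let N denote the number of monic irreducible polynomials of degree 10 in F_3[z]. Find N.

5880

The number of monic irreducibles of degree 10 over GF(3) is (1/10)·Σ_{d∣10} μ(10/d) 3^d.
Divisors of 10: 1, 2, 5, 10; μ(10/d) for each: 1, -1, -1, 1.
Σ = 3^1 − 3^2 − 3^5 + 3^10 = 58800.
N = 58800/10 = 5880.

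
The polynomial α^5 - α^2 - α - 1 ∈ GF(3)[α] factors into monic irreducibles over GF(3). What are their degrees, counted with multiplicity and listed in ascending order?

2, 3

Write h(α) = α^5 - α^2 - α - 1.
Roots in GF(3): h(0) = 2; h(1) = 1; h(2) = 1.
Complete factorization: h(α) = (α^2 + 1)·(α^3 - α - 1).
Factor degrees with multiplicity: 2 + 3 = 5.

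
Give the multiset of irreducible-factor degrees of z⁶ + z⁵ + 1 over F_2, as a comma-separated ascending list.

6

Write g(z) = z⁶ + z⁵ + 1.
Roots in F_2: g(0) = 1; g(1) = 1.
Complete factorization: g(z) = (z⁶ + z⁵ + 1).
Factor degrees with multiplicity: 6 = 6.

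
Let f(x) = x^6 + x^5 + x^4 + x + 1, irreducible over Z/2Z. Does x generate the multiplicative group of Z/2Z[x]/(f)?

Yes

|GF(2^6)^×| = 2^6 − 1 = 63. Prime factorization: 63 = 3^2·7.
f is primitive ⇔ x has order 63 in GF(2)[x]/(f), i.e. x^(63/q) ≠ 1 for each prime q | 63.
x^(21) mod f = x^4 + x^3 + 1.
x^(9) mod f = x^5 + x^2 + x + 1.
None equal 1, so x has full order 63; f is primitive.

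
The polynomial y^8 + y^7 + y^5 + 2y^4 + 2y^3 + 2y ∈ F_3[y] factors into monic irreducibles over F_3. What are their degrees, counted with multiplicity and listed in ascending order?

Write g(y) = y^8 + y^7 + y^5 + 2y^4 + 2y^3 + 2y.
Roots in F_3: g(0) = 0 → root; g(1) = 0 → root; g(2) = 0 → root.
Linear factors from roots: (y), (y + 2), (y + 1).
Complete factorization: g(y) = (y)·(y + 1)·(y + 2)^2·(y^2 + 1)·(y^2 + 2y + 2).
Factor degrees with multiplicity: 1 + 1 + 1 + 1 + 2 + 2 = 8.

1, 1, 1, 1, 2, 2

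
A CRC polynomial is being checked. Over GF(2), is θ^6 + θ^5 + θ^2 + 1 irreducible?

Write f(θ) = θ^6 + θ^5 + θ^2 + 1.
Check for roots in GF(2): f(0) = 1; f(1) = 0 → root.
f(1) = 0, so (θ − 1) divides f(θ); f is reducible.

No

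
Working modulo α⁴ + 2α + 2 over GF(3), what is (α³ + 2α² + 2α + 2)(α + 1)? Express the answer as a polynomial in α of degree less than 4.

Multiply in GF(3)[α]: (α³ + 2α² + 2α + 2)·(α + 1) = α⁴ + α² + α + 2.
Reduce using α⁴ ≡ α + 1 (mod α⁴ + 2α + 2).
Reduced: α² + 2α.

α^2 + 2α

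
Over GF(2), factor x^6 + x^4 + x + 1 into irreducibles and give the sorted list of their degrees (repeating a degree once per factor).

Write f(x) = x^6 + x^4 + x + 1.
Roots in GF(2): f(0) = 1; f(1) = 0 → root.
Linear factors from roots: (x + 1).
Complete factorization: f(x) = (x + 1)·(x^2 + x + 1)·(x^3 + x + 1).
Factor degrees with multiplicity: 1 + 2 + 3 = 6.

1, 2, 3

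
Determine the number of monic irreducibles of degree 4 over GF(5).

By the necklace-counting formula, N_5(4) = (1/4) Σ_{d|4} μ(4/d)·5^d.
Divisors of 4: 1, 2, 4; μ(4/d) for each: 0, -1, 1.
Σ = − 5^2 + 5^4 = 600.
N = 600/4 = 150.

150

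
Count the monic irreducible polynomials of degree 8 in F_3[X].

By the necklace-counting formula, N_3(8) = (1/8) Σ_{d|8} μ(8/d)·3^d.
Divisors of 8: 1, 2, 4, 8; μ(8/d) for each: 0, 0, -1, 1.
Σ = − 3^4 + 3^8 = 6480.
N = 6480/8 = 810.

810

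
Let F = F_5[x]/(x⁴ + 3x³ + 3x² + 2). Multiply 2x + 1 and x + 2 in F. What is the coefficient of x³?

Multiply in F_5[x]: (2x + 1)·(x + 2) = 2x² + 2.
Reduced: 2x² + 2.

0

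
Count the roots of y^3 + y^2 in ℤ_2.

2

Write P(y) = y^3 + y^2.
Evaluate at each of the 2 elements of ℤ_2:
P(0) = 0 → root; P(1) = 0 → root.
Roots: {0, 1}.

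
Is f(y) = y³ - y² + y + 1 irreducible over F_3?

Check for roots in F_3: f(0) = 1; f(1) = 2; f(2) = 1.
No roots. A degree-3 polynomial over a field with no linear factor is irreducible.

Yes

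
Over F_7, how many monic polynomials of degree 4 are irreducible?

588

x^(7^4) − x is the product of all monic irreducibles of degree dividing 4; Möbius inversion gives N = (1/4) Σ μ(4/d)·7^d.
Divisors of 4: 1, 2, 4; μ(4/d) for each: 0, -1, 1.
Σ = − 7^2 + 7^4 = 2352.
N = 2352/4 = 588.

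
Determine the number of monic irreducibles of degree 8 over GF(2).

30

x^(2^8) − x is the product of all monic irreducibles of degree dividing 8; Möbius inversion gives N = (1/8) Σ μ(8/d)·2^d.
Divisors of 8: 1, 2, 4, 8; μ(8/d) for each: 0, 0, -1, 1.
Σ = − 2^4 + 2^8 = 240.
N = 240/8 = 30.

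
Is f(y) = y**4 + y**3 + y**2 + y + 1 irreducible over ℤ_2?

Yes

Check for roots in ℤ_2: f(0) = 1; f(1) = 1.
No roots, so no linear factors.
Monic irreducibles of degree 2 over GF(2): y**2 + y + 1.
None of them divide f (all give nonzero remainder).
No irreducible factor of degree ≤ 2 exists, so f is irreducible over GF(2).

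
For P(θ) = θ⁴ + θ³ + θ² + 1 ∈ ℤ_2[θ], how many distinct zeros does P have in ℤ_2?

Evaluate at each of the 2 elements of ℤ_2:
P(0) = 1; P(1) = 0 → root.
Roots: {1}.

1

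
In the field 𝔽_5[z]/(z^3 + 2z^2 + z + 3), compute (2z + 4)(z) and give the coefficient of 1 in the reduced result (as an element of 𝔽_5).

0

Multiply in 𝔽_5[z]: (2z + 4)·(z) = 2z^2 + 4z.
Reduced: 2z^2 + 4z.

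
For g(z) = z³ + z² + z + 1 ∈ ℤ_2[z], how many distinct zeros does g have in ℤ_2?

1

Evaluate at each of the 2 elements of ℤ_2:
g(0) = 1; g(1) = 0 → root.
Roots: {1}.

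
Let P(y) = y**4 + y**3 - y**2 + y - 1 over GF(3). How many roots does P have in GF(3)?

1

Evaluate at each of the 3 elements of GF(3):
P(0) = 2; P(1) = 1; P(2) = 0 → root.
Roots: {2}.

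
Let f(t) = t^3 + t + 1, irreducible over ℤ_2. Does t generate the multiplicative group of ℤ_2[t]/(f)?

Yes

|GF(2^3)^×| = 2^3 − 1 = 7. Prime factorization: 7 = 7.
f is primitive ⇔ t has order 7 in GF(2)[t]/(f), i.e. t^(7/q) ≠ 1 for each prime q | 7.
t^(1) mod f = t.
None equal 1, so t has full order 7; f is primitive.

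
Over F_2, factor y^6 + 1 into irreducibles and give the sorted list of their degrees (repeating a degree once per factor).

1, 1, 2, 2

Write h(y) = y^6 + 1.
Roots in F_2: h(0) = 1; h(1) = 0 → root.
Linear factors from roots: (y + 1).
Complete factorization: h(y) = (y + 1)^2·(y^2 + y + 1)^2.
Factor degrees with multiplicity: 1 + 1 + 2 + 2 = 6.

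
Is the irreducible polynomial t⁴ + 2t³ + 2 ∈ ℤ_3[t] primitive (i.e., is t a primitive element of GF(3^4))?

Write f(t) = t⁴ + 2t³ + 2.
|GF(3^4)^×| = 3^4 − 1 = 80. Prime factorization: 80 = 2^4·5.
f is primitive ⇔ t has order 80 in GF(3)[t]/(f), i.e. t^(80/q) ≠ 1 for each prime q | 80.
t^(40) mod f = 2.
t^(16) mod f = 2t² + t + 2.
None equal 1, so t has full order 80; f is primitive.

Yes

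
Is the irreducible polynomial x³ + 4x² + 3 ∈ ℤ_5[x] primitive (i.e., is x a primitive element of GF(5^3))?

Yes

Write f(x) = x³ + 4x² + 3.
|GF(5^3)^×| = 5^3 − 1 = 124. Prime factorization: 124 = 2^2·31.
f is primitive ⇔ x has order 124 in GF(5)[x]/(f), i.e. x^(124/q) ≠ 1 for each prime q | 124.
x^(62) mod f = 4.
x^(4) mod f = x² + 2x + 2.
None equal 1, so x has full order 124; f is primitive.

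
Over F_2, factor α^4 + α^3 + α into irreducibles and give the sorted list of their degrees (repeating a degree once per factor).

Write h(α) = α^4 + α^3 + α.
Roots in F_2: h(0) = 0 → root; h(1) = 1.
Linear factors from roots: (α).
Complete factorization: h(α) = (α)·(α^3 + α^2 + 1).
Factor degrees with multiplicity: 1 + 3 = 4.

1, 3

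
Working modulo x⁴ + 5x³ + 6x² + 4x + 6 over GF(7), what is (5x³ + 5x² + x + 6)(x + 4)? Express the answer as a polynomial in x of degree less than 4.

5x^2 + 4x + 1

Multiply in GF(7)[x]: (5x³ + 5x² + x + 6)·(x + 4) = 5x⁴ + 4x³ + 3x + 3.
Reduce using x⁴ ≡ 2x³ + x² + 3x + 1 (mod x⁴ + 5x³ + 6x² + 4x + 6).
Reduced: 5x² + 4x + 1.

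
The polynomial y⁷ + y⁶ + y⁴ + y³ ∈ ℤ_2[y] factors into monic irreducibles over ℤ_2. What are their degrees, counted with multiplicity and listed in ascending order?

1, 1, 1, 1, 1, 2

Write h(y) = y⁷ + y⁶ + y⁴ + y³.
Roots in ℤ_2: h(0) = 0 → root; h(1) = 0 → root.
Linear factors from roots: (y), (y + 1).
Complete factorization: h(y) = (y + 1)^2·(y)^3·(y² + y + 1).
Factor degrees with multiplicity: 1 + 1 + 1 + 1 + 1 + 2 = 7.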